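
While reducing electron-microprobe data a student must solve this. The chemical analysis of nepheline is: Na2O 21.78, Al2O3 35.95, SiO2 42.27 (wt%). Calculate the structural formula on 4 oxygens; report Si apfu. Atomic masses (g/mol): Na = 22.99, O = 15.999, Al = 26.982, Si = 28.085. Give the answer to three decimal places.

0.999 Si apfu

21.78 wt% Na2O ÷ 61.979 g/mol = 0.35141 mol, giving 0.70282 Na and 0.35141 O.
35.95 wt% Al2O3 ÷ 101.961 g/mol = 0.35259 mol, giving 0.70518 Al and 1.05777 O.
42.27 wt% SiO2 ÷ 60.083 g/mol = 0.70353 mol, giving 0.70353 Si and 1.40706 O.
Oxygen sums to 2.81624; scaling by 4/2.81624 = 1.42033 puts the formula on 4 O.
Si: 0.70353 × 1.42033 = 0.999 atoms per formula unit.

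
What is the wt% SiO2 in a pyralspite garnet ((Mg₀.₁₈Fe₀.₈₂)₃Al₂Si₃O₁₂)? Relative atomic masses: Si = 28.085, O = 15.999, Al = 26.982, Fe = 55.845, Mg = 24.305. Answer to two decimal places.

37.50 wt%

Formula mass = 480.710 g/mol.
3 Si → 3.0000 mol SiO2 per formula unit; M(SiO2) = 60.083, so SiO2 mass = 180.249 g.
180.249/480.710 × 100 = 37.50 wt%.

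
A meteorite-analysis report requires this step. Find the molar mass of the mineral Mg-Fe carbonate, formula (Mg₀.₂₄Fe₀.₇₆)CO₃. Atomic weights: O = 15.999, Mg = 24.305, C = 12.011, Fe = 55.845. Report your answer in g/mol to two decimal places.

M = 0.24*24.305 + 0.76*55.845 + 1*12.011 + 3*15.999

108.28 g/mol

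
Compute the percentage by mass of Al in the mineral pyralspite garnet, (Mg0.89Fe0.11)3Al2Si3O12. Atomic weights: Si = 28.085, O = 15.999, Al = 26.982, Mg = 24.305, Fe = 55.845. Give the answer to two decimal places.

Molar mass of (Mg0.89Fe0.11)3Al2Si3O12: 2.67×24.305 + 0.33×55.845 + 2×26.982 + 3×28.085 + 12×15.999 = 413.530 g/mol.
Mass of Al per formula unit: 2 × 26.982 = 53.964 g.
Weight fraction Al = 53.964 / 413.530 = 0.1305.

13.05 wt%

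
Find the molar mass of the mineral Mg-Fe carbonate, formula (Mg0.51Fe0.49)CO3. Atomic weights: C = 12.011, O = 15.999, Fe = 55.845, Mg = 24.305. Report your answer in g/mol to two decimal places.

99.77 g/mol

M = 0.51*24.305 + 0.49*55.845 + 1*12.011 + 3*15.999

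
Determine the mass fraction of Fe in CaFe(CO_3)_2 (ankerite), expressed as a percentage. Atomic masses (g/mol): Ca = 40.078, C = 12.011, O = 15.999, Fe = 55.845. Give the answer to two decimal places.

25.86 wt%

M(CaFe(CO_3)_2) = 215.939 g/mol.
Fe contributes 1 × 55.845 = 55.845 g per mole.
55.845/215.939 = 0.2586 → 25.86%.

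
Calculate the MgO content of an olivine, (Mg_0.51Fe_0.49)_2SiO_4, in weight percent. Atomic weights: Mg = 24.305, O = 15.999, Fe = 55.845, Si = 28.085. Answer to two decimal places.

Molar mass of (Mg_0.51Fe_0.49)_2SiO_4 = 1.02×24.305 + 0.98×55.845 + 1×28.085 + 4×15.999 = 171.600 g/mol.
Each formula unit contains 1.02 Mg, equivalent to 1.02/1 = 1.0200 mol MgO.
M(MgO) = 1×24.305 + 1×15.999 = 40.304 g/mol.
Mass of MgO per formula unit = 1.0200 × 40.304 = 41.110 g.
MgO wt% = 41.110 / 171.600 × 100 = 23.96%.

23.96 wt%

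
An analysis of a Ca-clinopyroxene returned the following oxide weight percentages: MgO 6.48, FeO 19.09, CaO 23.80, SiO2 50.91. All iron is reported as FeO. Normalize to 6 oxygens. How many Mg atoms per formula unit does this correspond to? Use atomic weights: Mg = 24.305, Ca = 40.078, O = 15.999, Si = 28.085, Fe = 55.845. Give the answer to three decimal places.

6.48 wt% MgO ÷ 40.304 g/mol = 0.16078 mol, giving 0.16078 Mg and 0.16078 O.
19.09 wt% FeO ÷ 71.844 g/mol = 0.26571 mol, giving 0.26571 Fe and 0.26571 O.
23.80 wt% CaO ÷ 56.077 g/mol = 0.42442 mol, giving 0.42442 Ca and 0.42442 O.
50.91 wt% SiO2 ÷ 60.083 g/mol = 0.84733 mol, giving 0.84733 Si and 1.69466 O.
Oxygen sums to 2.54557; scaling by 6/2.54557 = 2.35704 puts the formula on 6 O.
Mg: 0.16078 × 2.35704 = 0.379 atoms per formula unit.

0.379 Mg apfu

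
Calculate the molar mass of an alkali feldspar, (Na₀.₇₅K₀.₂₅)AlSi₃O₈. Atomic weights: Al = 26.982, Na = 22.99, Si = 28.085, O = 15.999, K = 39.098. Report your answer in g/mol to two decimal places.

M = 0.75*22.99 + 0.25*39.098 + 1*26.982 + 3*28.085 + 8*15.999

266.25 g/mol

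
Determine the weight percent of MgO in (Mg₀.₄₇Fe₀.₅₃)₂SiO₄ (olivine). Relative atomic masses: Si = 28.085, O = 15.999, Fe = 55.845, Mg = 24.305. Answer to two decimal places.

21.76 wt%

M((Mg₀.₄₇Fe₀.₅₃)₂SiO₄) = 174.123 g/mol; M(MgO) = 40.304 g/mol.
Moles MgO per formula unit = 0.94 Mg ÷ 1 = 0.9400.
MgO fraction = (0.9400 × 40.304) / 174.123 = 37.886/174.123 = 0.2176.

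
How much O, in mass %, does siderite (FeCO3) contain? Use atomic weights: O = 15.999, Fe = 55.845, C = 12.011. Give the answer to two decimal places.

41.43 mass %

Formula mass = 1*55.845 + 1*12.011 + 3*15.999 = 115.853 g/mol, of which 47.997 g is O.
So O makes up 47.997/115.853 = 0.4143 of the mass, i.e. 41.43%.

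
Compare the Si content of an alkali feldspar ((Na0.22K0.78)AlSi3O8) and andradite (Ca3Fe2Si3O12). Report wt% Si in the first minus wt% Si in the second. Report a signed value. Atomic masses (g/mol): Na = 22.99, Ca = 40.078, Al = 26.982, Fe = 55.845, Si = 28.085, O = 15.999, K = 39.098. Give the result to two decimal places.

M((Na0.22K0.78)AlSi3O8) = 274.783 g/mol, so wt% Si = 84.255/274.783 × 100 = 30.66%.
M(Ca3Fe2Si3O12) = 508.167 g/mol, so wt% Si = 84.255/508.167 × 100 = 16.58%.
30.66 − 16.58 = 14.08 pp.

14.08 percentage points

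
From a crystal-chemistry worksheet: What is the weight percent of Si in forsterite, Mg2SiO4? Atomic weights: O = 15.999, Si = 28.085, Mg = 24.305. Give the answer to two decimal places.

19.96 mass %

Formula mass = 2*24.305 + 1*28.085 + 4*15.999 = 140.691 g/mol, of which 28.085 g is Si.
So Si makes up 28.085/140.691 = 0.1996 of the mass, i.e. 19.96%.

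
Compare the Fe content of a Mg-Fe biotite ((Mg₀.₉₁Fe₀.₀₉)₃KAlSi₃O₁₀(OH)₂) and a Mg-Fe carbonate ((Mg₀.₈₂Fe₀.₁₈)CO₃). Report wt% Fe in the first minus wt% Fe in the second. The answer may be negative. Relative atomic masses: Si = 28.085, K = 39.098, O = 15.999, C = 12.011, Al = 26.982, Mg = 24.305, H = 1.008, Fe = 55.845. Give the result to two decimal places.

-7.63 percentage points

First mineral: 15.078 g Fe in 425.770 g formula = 3.54 wt% Fe.
Second mineral: 10.052 g Fe in 89.990 g formula = 11.17 wt% Fe.
3.54% − 11.17% gives a difference of -7.63 percentage points.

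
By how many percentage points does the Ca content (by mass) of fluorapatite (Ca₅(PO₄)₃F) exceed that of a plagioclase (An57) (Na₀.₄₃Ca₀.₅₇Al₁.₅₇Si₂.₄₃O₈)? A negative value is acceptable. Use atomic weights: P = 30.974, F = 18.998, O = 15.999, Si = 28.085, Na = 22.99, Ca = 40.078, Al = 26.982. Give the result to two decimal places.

31.32 percentage points

M(Ca₅(PO₄)₃F) = 504.298 g/mol, so wt% Ca = 200.390/504.298 × 100 = 39.74%.
M(Na₀.₄₃Ca₀.₅₇Al₁.₅₇Si₂.₄₃O₈) = 271.330 g/mol, so wt% Ca = 22.844/271.330 × 100 = 8.42%.
39.74 − 8.42 = 31.32 pp.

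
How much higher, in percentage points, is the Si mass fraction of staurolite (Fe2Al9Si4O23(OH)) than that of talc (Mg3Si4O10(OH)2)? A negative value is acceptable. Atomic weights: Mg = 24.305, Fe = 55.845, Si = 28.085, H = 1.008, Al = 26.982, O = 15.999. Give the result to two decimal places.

M(Fe2Al9Si4O23(OH)) = 851.852 g/mol, so wt% Si = 112.340/851.852 × 100 = 13.19%.
M(Mg3Si4O10(OH)2) = 379.259 g/mol, so wt% Si = 112.340/379.259 × 100 = 29.62%.
13.19 − 29.62 = -16.43 pp.

-16.43 percentage points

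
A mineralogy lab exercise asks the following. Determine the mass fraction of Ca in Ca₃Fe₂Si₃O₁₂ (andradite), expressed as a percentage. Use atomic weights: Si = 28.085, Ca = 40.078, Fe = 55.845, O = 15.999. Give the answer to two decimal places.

23.66 wt%

Formula mass = 3×40.078 + 2×55.845 + 3×28.085 + 12×15.999 = 508.167 g/mol, of which 120.234 g is Ca.
So Ca makes up 120.234/508.167 = 0.2366 of the mass, i.e. 23.66%.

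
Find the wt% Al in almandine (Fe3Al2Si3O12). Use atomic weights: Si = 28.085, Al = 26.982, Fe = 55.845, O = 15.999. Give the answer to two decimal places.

Formula mass = 3·55.845 + 2·26.982 + 3·28.085 + 12·15.999 = 497.742 g/mol, of which 53.964 g is Al.
So Al makes up 53.964/497.742 = 0.1084 of the mass, i.e. 10.84%.

10.84 wt%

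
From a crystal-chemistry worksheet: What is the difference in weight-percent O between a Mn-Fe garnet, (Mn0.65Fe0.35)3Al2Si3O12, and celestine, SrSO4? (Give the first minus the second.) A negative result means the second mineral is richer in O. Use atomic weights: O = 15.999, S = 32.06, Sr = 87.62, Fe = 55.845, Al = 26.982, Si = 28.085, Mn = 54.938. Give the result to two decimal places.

3.87 percentage points

First mineral: 191.988 g O in 495.973 g formula = 38.71 wt% O.
Second mineral: 63.996 g O in 183.676 g formula = 34.84 wt% O.
38.71% − 34.84% gives a difference of 3.87 percentage points.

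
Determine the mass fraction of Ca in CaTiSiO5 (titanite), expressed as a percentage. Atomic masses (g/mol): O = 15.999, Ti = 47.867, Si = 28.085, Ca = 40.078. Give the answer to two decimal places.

Formula mass = 1×40.078 + 1×47.867 + 1×28.085 + 5×15.999 = 196.025 g/mol, of which 40.078 g is Ca.
So Ca makes up 40.078/196.025 = 0.2045 of the mass, i.e. 20.45%.

20.45 wt%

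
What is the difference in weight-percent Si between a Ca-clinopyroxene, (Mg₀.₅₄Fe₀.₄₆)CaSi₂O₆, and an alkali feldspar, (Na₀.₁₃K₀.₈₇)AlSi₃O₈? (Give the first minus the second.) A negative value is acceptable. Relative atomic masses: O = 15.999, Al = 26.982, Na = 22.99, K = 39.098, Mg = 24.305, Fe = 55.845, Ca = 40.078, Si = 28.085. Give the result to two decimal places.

-6.19 percentage points

First mineral: 56.170 g Si in 231.055 g formula = 24.31 wt% Si.
Second mineral: 84.255 g Si in 276.233 g formula = 30.50 wt% Si.
24.31% − 30.50% gives a difference of -6.19 percentage points.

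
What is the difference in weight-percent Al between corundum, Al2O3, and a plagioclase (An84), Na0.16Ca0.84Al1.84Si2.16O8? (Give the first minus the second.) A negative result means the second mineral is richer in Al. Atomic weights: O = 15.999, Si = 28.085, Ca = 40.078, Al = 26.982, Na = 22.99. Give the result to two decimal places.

First mineral: 53.964 g Al in 101.961 g formula = 52.93 wt% Al.
Second mineral: 49.647 g Al in 275.646 g formula = 18.01 wt% Al.
52.93% − 18.01% gives a difference of 34.92 percentage points.

34.92 percentage points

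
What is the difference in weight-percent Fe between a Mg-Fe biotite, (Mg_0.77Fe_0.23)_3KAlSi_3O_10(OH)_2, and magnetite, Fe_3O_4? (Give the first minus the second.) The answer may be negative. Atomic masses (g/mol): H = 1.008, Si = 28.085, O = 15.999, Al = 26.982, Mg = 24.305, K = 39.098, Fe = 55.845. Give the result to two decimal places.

-63.58 percentage points

First mineral: 38.533 g Fe in 439.017 g formula = 8.78 wt% Fe.
Second mineral: 167.535 g Fe in 231.531 g formula = 72.36 wt% Fe.
8.78% − 72.36% gives a difference of -63.58 percentage points.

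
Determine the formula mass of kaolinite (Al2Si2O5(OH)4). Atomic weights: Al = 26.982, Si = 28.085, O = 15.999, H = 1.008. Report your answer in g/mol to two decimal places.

The formula mass is the sum 2(26.982) + 2(28.085) + 9(15.999) + 4(1.008).

258.16 g/mol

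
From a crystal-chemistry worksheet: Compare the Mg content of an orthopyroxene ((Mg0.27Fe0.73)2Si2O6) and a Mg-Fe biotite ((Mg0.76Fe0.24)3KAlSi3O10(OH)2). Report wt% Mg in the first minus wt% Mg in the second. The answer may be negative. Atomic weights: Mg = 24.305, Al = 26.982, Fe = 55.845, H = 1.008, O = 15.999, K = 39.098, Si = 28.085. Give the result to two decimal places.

-7.28 percentage points

M((Mg0.27Fe0.73)2Si2O6) = 246.822 g/mol, so wt% Mg = 13.125/246.822 × 100 = 5.32%.
M((Mg0.76Fe0.24)3KAlSi3O10(OH)2) = 439.963 g/mol, so wt% Mg = 55.415/439.963 × 100 = 12.60%.
5.32 − 12.60 = -7.28 pp.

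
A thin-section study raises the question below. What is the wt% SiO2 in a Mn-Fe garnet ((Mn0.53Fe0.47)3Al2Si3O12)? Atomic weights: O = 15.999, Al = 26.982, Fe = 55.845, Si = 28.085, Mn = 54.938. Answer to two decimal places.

36.32 wt%

Formula mass = 496.300 g/mol.
3 Si → 3.0000 mol SiO2 per formula unit; M(SiO2) = 60.083, so SiO2 mass = 180.249 g.
180.249/496.300 × 100 = 36.32 wt%.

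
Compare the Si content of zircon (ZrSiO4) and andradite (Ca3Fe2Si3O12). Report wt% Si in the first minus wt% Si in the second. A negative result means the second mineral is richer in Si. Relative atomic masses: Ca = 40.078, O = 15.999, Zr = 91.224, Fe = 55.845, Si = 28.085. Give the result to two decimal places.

-1.26 percentage points

M(ZrSiO4) = 183.305 g/mol, so wt% Si = 28.085/183.305 × 100 = 15.32%.
M(Ca3Fe2Si3O12) = 508.167 g/mol, so wt% Si = 84.255/508.167 × 100 = 16.58%.
15.32 − 16.58 = -1.26 pp.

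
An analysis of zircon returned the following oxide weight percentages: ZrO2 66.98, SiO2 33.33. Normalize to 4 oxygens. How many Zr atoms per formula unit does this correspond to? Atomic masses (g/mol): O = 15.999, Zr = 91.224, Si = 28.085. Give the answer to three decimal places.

0.990 Zr apfu

ZrO2: 66.98/123.222 = 0.54357 mol → 0.54357 mol Zr, 1.08714 mol O.
SiO2: 33.33/60.083 = 0.55473 mol → 0.55473 mol Si, 1.10946 mol O.
Total oxygen = 2.19660 mol. Normalization factor = 4/2.19660 = 1.82100.
Zr per 4 O = 0.54357 × 1.82100 = 0.990.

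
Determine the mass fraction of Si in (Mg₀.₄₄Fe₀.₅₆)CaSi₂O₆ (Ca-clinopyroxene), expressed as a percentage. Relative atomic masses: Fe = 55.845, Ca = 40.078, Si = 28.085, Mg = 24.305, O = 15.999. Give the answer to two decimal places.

Formula mass = 0.44·24.305 + 0.56·55.845 + 1·40.078 + 2·28.085 + 6·15.999 = 234.209 g/mol, of which 56.170 g is Si.
So Si makes up 56.170/234.209 = 0.2398 of the mass, i.e. 23.98%.

23.98 weight percent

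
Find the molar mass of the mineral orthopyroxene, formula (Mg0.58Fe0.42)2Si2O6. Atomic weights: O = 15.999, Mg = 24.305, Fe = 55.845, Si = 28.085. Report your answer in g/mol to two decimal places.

The formula mass is the sum 1.16*24.305 + 0.84*55.845 + 2*28.085 + 6*15.999.

227.27 g/mol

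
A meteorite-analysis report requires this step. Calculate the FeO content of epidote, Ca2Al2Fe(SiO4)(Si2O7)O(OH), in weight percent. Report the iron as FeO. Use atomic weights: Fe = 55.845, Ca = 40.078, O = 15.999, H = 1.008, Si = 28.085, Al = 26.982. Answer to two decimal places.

14.87 wt%

Molar mass of Ca2Al2Fe(SiO4)(Si2O7)O(OH) = 2·40.078 + 2·26.982 + 1·55.845 + 3·28.085 + 13·15.999 + 1·1.008 = 483.215 g/mol.
Each formula unit contains 1 Fe, equivalent to 1/1 = 1.0000 mol FeO.
M(FeO) = 1×55.845 + 1×15.999 = 71.844 g/mol.
Mass of FeO per formula unit = 1.0000 × 71.844 = 71.844 g.
FeO wt% = 71.844 / 483.215 × 100 = 14.87%.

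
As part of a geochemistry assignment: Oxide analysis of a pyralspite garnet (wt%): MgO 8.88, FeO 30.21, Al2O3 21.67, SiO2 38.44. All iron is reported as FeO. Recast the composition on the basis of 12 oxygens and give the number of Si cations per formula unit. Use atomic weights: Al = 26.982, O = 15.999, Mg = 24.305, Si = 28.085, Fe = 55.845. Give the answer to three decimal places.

3.001 Si apfu

MgO: 8.88/40.304 = 0.22033 mol → 0.22033 mol Mg, 0.22033 mol O.
FeO: 30.21/71.844 = 0.42049 mol → 0.42049 mol Fe, 0.42049 mol O.
Al2O3: 21.67/101.961 = 0.21253 mol → 0.42506 mol Al, 0.63759 mol O.
SiO2: 38.44/60.083 = 0.63978 mol → 0.63978 mol Si, 1.27956 mol O.
Total oxygen = 2.55797 mol. Normalization factor = 12/2.55797 = 4.69122.
Si per 12 O = 0.63978 × 4.69122 = 3.001.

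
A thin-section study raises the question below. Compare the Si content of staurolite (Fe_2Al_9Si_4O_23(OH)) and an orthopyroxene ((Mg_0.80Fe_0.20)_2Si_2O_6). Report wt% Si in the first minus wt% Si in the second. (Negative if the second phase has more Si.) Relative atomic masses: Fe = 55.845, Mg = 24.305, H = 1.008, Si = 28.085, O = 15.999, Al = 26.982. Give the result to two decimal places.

-13.13 percentage points

First mineral: 112.340 g Si in 851.852 g formula = 13.19 wt% Si.
Second mineral: 56.170 g Si in 213.390 g formula = 26.32 wt% Si.
13.19% − 26.32% gives a difference of -13.13 percentage points.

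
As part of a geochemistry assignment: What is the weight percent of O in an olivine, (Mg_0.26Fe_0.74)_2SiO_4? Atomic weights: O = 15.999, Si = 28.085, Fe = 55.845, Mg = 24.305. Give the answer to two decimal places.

Molar mass of (Mg_0.26Fe_0.74)_2SiO_4: 0.52·24.305 + 1.48·55.845 + 1·28.085 + 4·15.999 = 187.370 g/mol.
Mass of O per formula unit: 4 × 15.999 = 63.996 g.
Weight fraction O = 63.996 / 187.370 = 0.3415.

34.15 mass %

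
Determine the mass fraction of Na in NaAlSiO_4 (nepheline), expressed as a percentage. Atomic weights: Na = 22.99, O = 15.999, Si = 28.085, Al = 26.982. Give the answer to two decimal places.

Molar mass of NaAlSiO_4: 1·22.99 + 1·26.982 + 1·28.085 + 4·15.999 = 142.053 g/mol.
Mass of Na per formula unit: 1 × 22.99 = 22.990 g.
Weight fraction Na = 22.990 / 142.053 = 0.1618.

16.18 weight percent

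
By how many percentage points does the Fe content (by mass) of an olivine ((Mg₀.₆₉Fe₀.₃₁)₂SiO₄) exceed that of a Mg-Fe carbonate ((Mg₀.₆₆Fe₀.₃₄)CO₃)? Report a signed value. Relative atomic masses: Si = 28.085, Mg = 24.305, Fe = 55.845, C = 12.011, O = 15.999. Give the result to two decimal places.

1.63 percentage points

First mineral: 34.624 g Fe in 160.246 g formula = 21.61 wt% Fe.
Second mineral: 18.987 g Fe in 95.037 g formula = 19.98 wt% Fe.
21.61% − 19.98% gives a difference of 1.63 percentage points.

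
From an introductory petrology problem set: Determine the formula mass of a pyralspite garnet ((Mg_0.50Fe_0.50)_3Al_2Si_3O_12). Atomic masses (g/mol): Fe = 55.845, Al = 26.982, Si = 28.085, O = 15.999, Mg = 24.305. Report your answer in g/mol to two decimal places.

The formula mass is the sum 1.50(24.305) + 1.50(55.845) + 2(26.982) + 3(28.085) + 12(15.999).

450.43 g/mol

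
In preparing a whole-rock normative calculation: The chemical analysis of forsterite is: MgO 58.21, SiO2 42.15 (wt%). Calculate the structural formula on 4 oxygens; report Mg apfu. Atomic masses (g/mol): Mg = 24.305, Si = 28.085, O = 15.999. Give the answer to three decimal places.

2.029 Mg apfu

58.21 wt% MgO ÷ 40.304 g/mol = 1.44427 mol, giving 1.44427 Mg and 1.44427 O.
42.15 wt% SiO2 ÷ 60.083 g/mol = 0.70153 mol, giving 0.70153 Si and 1.40306 O.
Oxygen sums to 2.84733; scaling by 4/2.84733 = 1.40482 puts the formula on 4 O.
Mg: 1.44427 × 1.40482 = 2.029 atoms per formula unit.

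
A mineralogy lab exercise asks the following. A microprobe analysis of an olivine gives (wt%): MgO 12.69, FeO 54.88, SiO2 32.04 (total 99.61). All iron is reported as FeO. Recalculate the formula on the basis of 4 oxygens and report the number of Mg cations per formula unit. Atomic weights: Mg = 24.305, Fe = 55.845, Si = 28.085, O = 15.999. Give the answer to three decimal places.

MgO: 12.69/40.304 = 0.31486 mol → 0.31486 mol Mg, 0.31486 mol O.
FeO: 54.88/71.844 = 0.76388 mol → 0.76388 mol Fe, 0.76388 mol O.
SiO2: 32.04/60.083 = 0.53326 mol → 0.53326 mol Si, 1.06652 mol O.
Total oxygen = 2.14526 mol. Normalization factor = 4/2.14526 = 1.86458.
Mg per 4 O = 0.31486 × 1.86458 = 0.587.

0.587 Mg apfu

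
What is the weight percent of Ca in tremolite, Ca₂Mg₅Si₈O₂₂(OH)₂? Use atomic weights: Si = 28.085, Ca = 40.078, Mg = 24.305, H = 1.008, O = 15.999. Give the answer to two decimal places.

Formula mass = 2·40.078 + 5·24.305 + 8·28.085 + 24·15.999 + 2·1.008 = 812.353 g/mol, of which 80.156 g is Ca.
So Ca makes up 80.156/812.353 = 0.0987 of the mass, i.e. 9.87%.

9.87 weight percent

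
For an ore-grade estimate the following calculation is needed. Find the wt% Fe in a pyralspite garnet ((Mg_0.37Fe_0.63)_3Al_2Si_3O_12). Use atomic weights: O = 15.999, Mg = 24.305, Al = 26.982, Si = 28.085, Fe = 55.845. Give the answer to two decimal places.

Formula mass = 1.11*24.305 + 1.89*55.845 + 2*26.982 + 3*28.085 + 12*15.999 = 462.733 g/mol, of which 105.547 g is Fe.
So Fe makes up 105.547/462.733 = 0.2281 of the mass, i.e. 22.81%.

22.81 weight percent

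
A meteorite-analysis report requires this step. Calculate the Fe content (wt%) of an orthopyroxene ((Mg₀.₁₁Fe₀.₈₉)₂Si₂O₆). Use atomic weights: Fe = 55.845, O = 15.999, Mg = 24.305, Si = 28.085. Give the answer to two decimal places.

38.69 wt%

Molar mass of (Mg₀.₁₁Fe₀.₈₉)₂Si₂O₆: 0.22×24.305 + 1.78×55.845 + 2×28.085 + 6×15.999 = 256.915 g/mol.
Mass of Fe per formula unit: 1.78 × 55.845 = 99.404 g.
Weight fraction Fe = 99.404 / 256.915 = 0.3869.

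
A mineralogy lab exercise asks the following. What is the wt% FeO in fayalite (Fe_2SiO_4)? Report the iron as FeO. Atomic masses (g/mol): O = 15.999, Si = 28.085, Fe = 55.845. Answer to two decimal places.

70.51 wt%

Formula mass = 203.771 g/mol.
2 Fe → 2.0000 mol FeO per formula unit; M(FeO) = 71.844, so FeO mass = 143.688 g.
143.688/203.771 × 100 = 70.51 wt%.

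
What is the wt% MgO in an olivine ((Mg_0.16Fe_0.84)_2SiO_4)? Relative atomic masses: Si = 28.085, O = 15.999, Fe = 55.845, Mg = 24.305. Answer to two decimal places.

6.66 wt%

Molar mass of (Mg_0.16Fe_0.84)_2SiO_4 = 0.32·24.305 + 1.68·55.845 + 1·28.085 + 4·15.999 = 193.678 g/mol.
Each formula unit contains 0.32 Mg, equivalent to 0.32/1 = 0.3200 mol MgO.
M(MgO) = 1×24.305 + 1×15.999 = 40.304 g/mol.
Mass of MgO per formula unit = 0.3200 × 40.304 = 12.897 g.
MgO wt% = 12.897 / 193.678 × 100 = 6.66%.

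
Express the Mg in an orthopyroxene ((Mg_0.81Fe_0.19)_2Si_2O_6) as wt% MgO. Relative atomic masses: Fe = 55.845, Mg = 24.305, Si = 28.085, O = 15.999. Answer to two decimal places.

30.69 wt%

Formula mass = 212.759 g/mol.
1.62 Mg → 1.6200 mol MgO per formula unit; M(MgO) = 40.304, so MgO mass = 65.292 g.
65.292/212.759 × 100 = 30.69 wt%.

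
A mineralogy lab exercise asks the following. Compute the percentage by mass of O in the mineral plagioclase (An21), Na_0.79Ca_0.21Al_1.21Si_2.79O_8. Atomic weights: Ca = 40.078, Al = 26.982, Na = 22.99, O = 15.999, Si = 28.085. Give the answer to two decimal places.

48.19 weight percent

Formula mass = 0.79×22.99 + 0.21×40.078 + 1.21×26.982 + 2.79×28.085 + 8×15.999 = 265.576 g/mol, of which 127.992 g is O.
So O makes up 127.992/265.576 = 0.4819 of the mass, i.e. 48.19%.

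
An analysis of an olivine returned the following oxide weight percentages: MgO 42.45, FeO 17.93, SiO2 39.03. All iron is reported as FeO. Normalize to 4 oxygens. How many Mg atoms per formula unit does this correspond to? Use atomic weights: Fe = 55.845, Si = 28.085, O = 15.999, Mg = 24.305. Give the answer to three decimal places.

1.619 Mg apfu

MgO (M=40.304): mol = 1.05325; Mg = 1.05325, O = 1.05325.
FeO (M=71.844): mol = 0.24957; Fe = 0.24957, O = 0.24957.
SiO2 (M=60.083): mol = 0.64960; Si = 0.64960, O = 1.29920.
ΣO = 2.60202; factor = 4/ΣO = 1.53727.
Mg apfu = 1.05325 × 1.53727 = 1.619.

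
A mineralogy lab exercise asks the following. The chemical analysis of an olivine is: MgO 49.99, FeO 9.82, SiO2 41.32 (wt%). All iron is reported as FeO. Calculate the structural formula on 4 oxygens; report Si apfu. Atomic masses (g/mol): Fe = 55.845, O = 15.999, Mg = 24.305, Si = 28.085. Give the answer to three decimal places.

0.999 Si apfu

MgO (M=40.304): mol = 1.24032; Mg = 1.24032, O = 1.24032.
FeO (M=71.844): mol = 0.13669; Fe = 0.13669, O = 0.13669.
SiO2 (M=60.083): mol = 0.68772; Si = 0.68772, O = 1.37544.
ΣO = 2.75245; factor = 4/ΣO = 1.45325.
Si apfu = 0.68772 × 1.45325 = 0.999.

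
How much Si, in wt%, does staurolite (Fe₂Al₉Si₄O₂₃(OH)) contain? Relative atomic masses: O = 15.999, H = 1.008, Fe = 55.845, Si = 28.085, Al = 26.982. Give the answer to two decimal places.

Molar mass of Fe₂Al₉Si₄O₂₃(OH): 2×55.845 + 9×26.982 + 4×28.085 + 24×15.999 + 1×1.008 = 851.852 g/mol.
Mass of Si per formula unit: 4 × 28.085 = 112.340 g.
Weight fraction Si = 112.340 / 851.852 = 0.1319.

13.19 wt%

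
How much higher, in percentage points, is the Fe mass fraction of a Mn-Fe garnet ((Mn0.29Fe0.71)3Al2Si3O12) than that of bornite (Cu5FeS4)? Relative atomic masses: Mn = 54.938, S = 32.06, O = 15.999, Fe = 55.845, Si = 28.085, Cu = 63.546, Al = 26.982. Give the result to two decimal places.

12.81 percentage points

M((Mn0.29Fe0.71)3Al2Si3O12) = 496.953 g/mol, so wt% Fe = 118.950/496.953 × 100 = 23.94%.
M(Cu5FeS4) = 501.815 g/mol, so wt% Fe = 55.845/501.815 × 100 = 11.13%.
23.94 − 11.13 = 12.81 pp.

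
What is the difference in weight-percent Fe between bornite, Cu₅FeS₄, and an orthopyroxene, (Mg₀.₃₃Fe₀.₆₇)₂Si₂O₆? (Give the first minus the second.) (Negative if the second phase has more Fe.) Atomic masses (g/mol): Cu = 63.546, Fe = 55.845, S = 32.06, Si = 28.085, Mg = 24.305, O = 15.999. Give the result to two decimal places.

-19.66 percentage points

Fe in Cu₅FeS₄: molar mass 501.815 g/mol; 1×55.845 = 55.845 g → 11.13 wt%.
Fe in (Mg₀.₃₃Fe₀.₆₇)₂Si₂O₆: molar mass 243.038 g/mol; 1.34×55.845 = 74.832 g → 30.79 wt%.
Difference = 11.13 − 30.79 = -19.66 percentage points.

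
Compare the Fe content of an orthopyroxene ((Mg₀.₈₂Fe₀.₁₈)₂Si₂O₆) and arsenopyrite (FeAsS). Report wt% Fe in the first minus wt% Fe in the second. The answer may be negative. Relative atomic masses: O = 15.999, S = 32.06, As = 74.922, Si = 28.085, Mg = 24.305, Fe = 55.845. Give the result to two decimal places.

-24.82 percentage points

M((Mg₀.₈₂Fe₀.₁₈)₂Si₂O₆) = 212.128 g/mol, so wt% Fe = 20.104/212.128 × 100 = 9.48%.
M(FeAsS) = 162.827 g/mol, so wt% Fe = 55.845/162.827 × 100 = 34.30%.
9.48 − 34.30 = -24.82 pp.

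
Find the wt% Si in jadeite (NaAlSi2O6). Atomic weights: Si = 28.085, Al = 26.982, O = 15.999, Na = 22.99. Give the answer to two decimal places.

27.79 wt%

Molar mass of NaAlSi2O6: 1·22.99 + 1·26.982 + 2·28.085 + 6·15.999 = 202.136 g/mol.
Mass of Si per formula unit: 2 × 28.085 = 56.170 g.
Weight fraction Si = 56.170 / 202.136 = 0.2779.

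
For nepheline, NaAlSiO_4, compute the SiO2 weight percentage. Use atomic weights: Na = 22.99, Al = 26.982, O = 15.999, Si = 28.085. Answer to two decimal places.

Molar mass of NaAlSiO_4 = 1·22.99 + 1·26.982 + 1·28.085 + 4·15.999 = 142.053 g/mol.
Each formula unit contains 1 Si, equivalent to 1/1 = 1.0000 mol SiO2.
M(SiO2) = 1×28.085 + 2×15.999 = 60.083 g/mol.
Mass of SiO2 per formula unit = 1.0000 × 60.083 = 60.083 g.
SiO2 wt% = 60.083 / 142.053 × 100 = 42.30%.

42.30 wt%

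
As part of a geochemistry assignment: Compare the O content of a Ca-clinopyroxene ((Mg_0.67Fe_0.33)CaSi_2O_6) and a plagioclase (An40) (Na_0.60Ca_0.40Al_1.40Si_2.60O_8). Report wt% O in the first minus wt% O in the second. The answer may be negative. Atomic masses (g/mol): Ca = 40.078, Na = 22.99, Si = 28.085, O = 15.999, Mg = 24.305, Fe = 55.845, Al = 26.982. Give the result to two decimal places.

-5.35 percentage points

M((Mg_0.67Fe_0.33)CaSi_2O_6) = 226.955 g/mol, so wt% O = 95.994/226.955 × 100 = 42.30%.
M(Na_0.60Ca_0.40Al_1.40Si_2.60O_8) = 268.613 g/mol, so wt% O = 127.992/268.613 × 100 = 47.65%.
42.30 − 47.65 = -5.35 pp.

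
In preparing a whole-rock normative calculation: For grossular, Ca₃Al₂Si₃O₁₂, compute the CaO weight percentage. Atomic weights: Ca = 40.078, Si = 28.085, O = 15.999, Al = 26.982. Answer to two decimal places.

Formula mass = 450.441 g/mol.
3 Ca → 3.0000 mol CaO per formula unit; M(CaO) = 56.077, so CaO mass = 168.231 g.
168.231/450.441 × 100 = 37.35 wt%.

37.35 wt%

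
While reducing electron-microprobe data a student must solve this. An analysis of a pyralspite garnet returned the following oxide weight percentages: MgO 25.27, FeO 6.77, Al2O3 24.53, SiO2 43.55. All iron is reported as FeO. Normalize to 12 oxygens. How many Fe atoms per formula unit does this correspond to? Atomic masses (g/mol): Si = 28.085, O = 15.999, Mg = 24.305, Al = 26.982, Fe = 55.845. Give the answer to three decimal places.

0.391 Fe apfu

MgO: 25.27/40.304 = 0.62698 mol → 0.62698 mol Mg, 0.62698 mol O.
FeO: 6.77/71.844 = 0.09423 mol → 0.09423 mol Fe, 0.09423 mol O.
Al2O3: 24.53/101.961 = 0.24058 mol → 0.48116 mol Al, 0.72174 mol O.
SiO2: 43.55/60.083 = 0.72483 mol → 0.72483 mol Si, 1.44966 mol O.
Total oxygen = 2.89261 mol. Normalization factor = 12/2.89261 = 4.14850.
Fe per 12 O = 0.09423 × 4.14850 = 0.391.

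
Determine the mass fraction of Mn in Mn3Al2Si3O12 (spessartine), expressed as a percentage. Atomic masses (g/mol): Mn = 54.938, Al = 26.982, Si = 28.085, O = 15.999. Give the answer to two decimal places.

33.29 wt%

M(Mn3Al2Si3O12) = 495.021 g/mol.
Mn contributes 3 × 54.938 = 164.814 g per mole.
164.814/495.021 = 0.3329 → 33.29%.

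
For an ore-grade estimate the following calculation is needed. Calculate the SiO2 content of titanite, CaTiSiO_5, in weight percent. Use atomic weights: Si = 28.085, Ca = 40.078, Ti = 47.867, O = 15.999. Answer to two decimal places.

Formula mass = 196.025 g/mol.
1 Si → 1.0000 mol SiO2 per formula unit; M(SiO2) = 60.083, so SiO2 mass = 60.083 g.
60.083/196.025 × 100 = 30.65 wt%.

30.65 wt%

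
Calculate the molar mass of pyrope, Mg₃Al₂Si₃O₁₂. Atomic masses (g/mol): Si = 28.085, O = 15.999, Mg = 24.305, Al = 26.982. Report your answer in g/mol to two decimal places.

M = 3*24.305 + 2*26.982 + 3*28.085 + 12*15.999

403.12 g/mol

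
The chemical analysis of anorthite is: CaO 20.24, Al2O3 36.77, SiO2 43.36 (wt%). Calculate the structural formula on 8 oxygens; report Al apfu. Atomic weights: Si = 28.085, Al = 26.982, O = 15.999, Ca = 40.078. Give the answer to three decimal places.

1.999 Al apfu

20.24 wt% CaO ÷ 56.077 g/mol = 0.36093 mol, giving 0.36093 Ca and 0.36093 O.
36.77 wt% Al2O3 ÷ 101.961 g/mol = 0.36063 mol, giving 0.72126 Al and 1.08189 O.
43.36 wt% SiO2 ÷ 60.083 g/mol = 0.72167 mol, giving 0.72167 Si and 1.44334 O.
Oxygen sums to 2.88616; scaling by 8/2.88616 = 2.77185 puts the formula on 8 O.
Al: 0.72126 × 2.77185 = 1.999 atoms per formula unit.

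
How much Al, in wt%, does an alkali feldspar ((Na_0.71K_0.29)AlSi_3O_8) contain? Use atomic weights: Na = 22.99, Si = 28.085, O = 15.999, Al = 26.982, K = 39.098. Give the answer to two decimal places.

10.11 wt%

Formula mass = 0.71*22.99 + 0.29*39.098 + 1*26.982 + 3*28.085 + 8*15.999 = 266.890 g/mol, of which 26.982 g is Al.
So Al makes up 26.982/266.890 = 0.1011 of the mass, i.e. 10.11%.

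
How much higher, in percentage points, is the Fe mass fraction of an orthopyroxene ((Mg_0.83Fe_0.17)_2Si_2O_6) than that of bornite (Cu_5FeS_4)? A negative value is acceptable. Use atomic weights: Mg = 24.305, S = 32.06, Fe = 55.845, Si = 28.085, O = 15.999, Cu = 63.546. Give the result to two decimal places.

First mineral: 18.987 g Fe in 211.498 g formula = 8.98 wt% Fe.
Second mineral: 55.845 g Fe in 501.815 g formula = 11.13 wt% Fe.
8.98% − 11.13% gives a difference of -2.15 percentage points.

-2.15 percentage points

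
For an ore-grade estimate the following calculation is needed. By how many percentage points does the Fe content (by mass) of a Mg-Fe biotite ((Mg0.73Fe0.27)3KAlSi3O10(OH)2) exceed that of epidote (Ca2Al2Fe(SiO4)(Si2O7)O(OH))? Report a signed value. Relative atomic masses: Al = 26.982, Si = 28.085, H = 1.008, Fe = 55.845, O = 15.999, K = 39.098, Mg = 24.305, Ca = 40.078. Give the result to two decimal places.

Fe in (Mg0.73Fe0.27)3KAlSi3O10(OH)2: molar mass 442.801 g/mol; 0.81×55.845 = 45.234 g → 10.22 wt%.
Fe in Ca2Al2Fe(SiO4)(Si2O7)O(OH): molar mass 483.215 g/mol; 1×55.845 = 55.845 g → 11.56 wt%.
Difference = 10.22 − 11.56 = -1.34 percentage points.

-1.34 percentage points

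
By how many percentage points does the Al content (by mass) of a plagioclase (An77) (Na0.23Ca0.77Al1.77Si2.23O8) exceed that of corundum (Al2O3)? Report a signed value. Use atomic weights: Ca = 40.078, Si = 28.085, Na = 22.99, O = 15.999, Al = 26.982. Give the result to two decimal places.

Al in Na0.23Ca0.77Al1.77Si2.23O8: molar mass 274.527 g/mol; 1.77×26.982 = 47.758 g → 17.40 wt%.
Al in Al2O3: molar mass 101.961 g/mol; 2×26.982 = 53.964 g → 52.93 wt%.
Difference = 17.40 − 52.93 = -35.53 percentage points.

-35.53 percentage points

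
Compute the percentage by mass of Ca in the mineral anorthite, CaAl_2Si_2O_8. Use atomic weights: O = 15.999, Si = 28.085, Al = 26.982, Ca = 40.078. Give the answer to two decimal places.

14.41 weight percent

Molar mass of CaAl_2Si_2O_8: 1*40.078 + 2*26.982 + 2*28.085 + 8*15.999 = 278.204 g/mol.
Mass of Ca per formula unit: 1 × 40.078 = 40.078 g.
Weight fraction Ca = 40.078 / 278.204 = 0.1441.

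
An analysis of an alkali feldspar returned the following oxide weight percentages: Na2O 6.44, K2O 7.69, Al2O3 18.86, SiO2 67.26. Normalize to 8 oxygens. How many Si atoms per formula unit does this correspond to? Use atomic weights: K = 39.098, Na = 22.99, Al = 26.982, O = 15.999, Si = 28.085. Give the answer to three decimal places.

3.006 Si apfu

Na2O: 6.44/61.979 = 0.10391 mol → 0.20782 mol Na, 0.10391 mol O.
K2O: 7.69/94.195 = 0.08164 mol → 0.16328 mol K, 0.08164 mol O.
Al2O3: 18.86/101.961 = 0.18497 mol → 0.36994 mol Al, 0.55491 mol O.
SiO2: 67.26/60.083 = 1.11945 mol → 1.11945 mol Si, 2.23890 mol O.
Total oxygen = 2.97936 mol. Normalization factor = 8/2.97936 = 2.68514.
Si per 8 O = 1.11945 × 2.68514 = 3.006.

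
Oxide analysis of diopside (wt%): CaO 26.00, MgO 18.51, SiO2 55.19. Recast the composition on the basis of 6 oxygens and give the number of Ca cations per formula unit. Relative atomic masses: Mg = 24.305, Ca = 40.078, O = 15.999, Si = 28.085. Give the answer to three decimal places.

CaO: 26.00/56.077 = 0.46365 mol → 0.46365 mol Ca, 0.46365 mol O.
MgO: 18.51/40.304 = 0.45926 mol → 0.45926 mol Mg, 0.45926 mol O.
SiO2: 55.19/60.083 = 0.91856 mol → 0.91856 mol Si, 1.83712 mol O.
Total oxygen = 2.76003 mol. Normalization factor = 6/2.76003 = 2.17389.
Ca per 6 O = 0.46365 × 2.17389 = 1.008.

1.008 Ca apfu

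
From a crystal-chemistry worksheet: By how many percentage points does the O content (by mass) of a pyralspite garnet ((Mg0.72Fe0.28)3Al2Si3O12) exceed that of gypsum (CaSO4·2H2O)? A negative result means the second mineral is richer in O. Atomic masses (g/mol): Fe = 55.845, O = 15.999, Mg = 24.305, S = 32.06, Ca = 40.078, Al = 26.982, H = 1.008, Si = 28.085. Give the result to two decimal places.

-11.07 percentage points

O in (Mg0.72Fe0.28)3Al2Si3O12: molar mass 429.616 g/mol; 12×15.999 = 191.988 g → 44.69 wt%.
O in CaSO4·2H2O: molar mass 172.164 g/mol; 6×15.999 = 95.994 g → 55.76 wt%.
Difference = 44.69 − 55.76 = -11.07 percentage points.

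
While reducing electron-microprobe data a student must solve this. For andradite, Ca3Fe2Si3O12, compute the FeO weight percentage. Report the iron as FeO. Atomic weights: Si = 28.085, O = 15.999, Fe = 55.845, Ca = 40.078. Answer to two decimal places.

28.28 wt%

Formula mass = 508.167 g/mol.
2 Fe → 2.0000 mol FeO per formula unit; M(FeO) = 71.844, so FeO mass = 143.688 g.
143.688/508.167 × 100 = 28.28 wt%.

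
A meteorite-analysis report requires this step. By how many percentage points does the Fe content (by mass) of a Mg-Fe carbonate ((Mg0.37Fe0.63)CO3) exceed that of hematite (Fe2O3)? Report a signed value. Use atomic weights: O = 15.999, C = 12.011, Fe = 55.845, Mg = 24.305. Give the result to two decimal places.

M((Mg0.37Fe0.63)CO3) = 104.183 g/mol, so wt% Fe = 35.182/104.183 × 100 = 33.77%.
M(Fe2O3) = 159.687 g/mol, so wt% Fe = 111.690/159.687 × 100 = 69.94%.
33.77 − 69.94 = -36.17 pp.

-36.17 percentage points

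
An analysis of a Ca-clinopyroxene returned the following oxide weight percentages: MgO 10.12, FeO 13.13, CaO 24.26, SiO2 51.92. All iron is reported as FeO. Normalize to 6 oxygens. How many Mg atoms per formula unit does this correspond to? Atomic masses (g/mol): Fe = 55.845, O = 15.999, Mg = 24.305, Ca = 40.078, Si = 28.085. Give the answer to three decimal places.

0.581 Mg apfu

MgO (M=40.304): mol = 0.25109; Mg = 0.25109, O = 0.25109.
FeO (M=71.844): mol = 0.18276; Fe = 0.18276, O = 0.18276.
CaO (M=56.077): mol = 0.43262; Ca = 0.43262, O = 0.43262.
SiO2 (M=60.083): mol = 0.86414; Si = 0.86414, O = 1.72828.
ΣO = 2.59475; factor = 6/ΣO = 2.31236.
Mg apfu = 0.25109 × 2.31236 = 0.581.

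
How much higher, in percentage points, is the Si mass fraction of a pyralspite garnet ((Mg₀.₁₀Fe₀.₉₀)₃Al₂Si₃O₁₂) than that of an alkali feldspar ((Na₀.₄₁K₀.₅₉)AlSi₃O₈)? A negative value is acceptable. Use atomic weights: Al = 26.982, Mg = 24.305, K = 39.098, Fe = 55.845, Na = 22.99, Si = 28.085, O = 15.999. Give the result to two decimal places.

-13.75 percentage points

First mineral: 84.255 g Si in 488.280 g formula = 17.26 wt% Si.
Second mineral: 84.255 g Si in 271.723 g formula = 31.01 wt% Si.
17.26% − 31.01% gives a difference of -13.75 percentage points.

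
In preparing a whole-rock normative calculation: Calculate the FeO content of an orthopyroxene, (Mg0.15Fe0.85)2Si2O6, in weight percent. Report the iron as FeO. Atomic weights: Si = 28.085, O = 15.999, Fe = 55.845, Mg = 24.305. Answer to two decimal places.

M((Mg0.15Fe0.85)2Si2O6) = 254.392 g/mol; M(FeO) = 71.844 g/mol.
Moles FeO per formula unit = 1.70 Fe ÷ 1 = 1.7000.
FeO fraction = (1.7000 × 71.844) / 254.392 = 122.135/254.392 = 0.4801.

48.01 wt%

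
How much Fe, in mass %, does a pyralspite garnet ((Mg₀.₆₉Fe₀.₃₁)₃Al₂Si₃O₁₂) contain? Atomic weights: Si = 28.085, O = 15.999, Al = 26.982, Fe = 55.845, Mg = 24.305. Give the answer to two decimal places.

Molar mass of (Mg₀.₆₉Fe₀.₃₁)₃Al₂Si₃O₁₂: 2.07·24.305 + 0.93·55.845 + 2·26.982 + 3·28.085 + 12·15.999 = 432.454 g/mol.
Mass of Fe per formula unit: 0.93 × 55.845 = 51.936 g.
Weight fraction Fe = 51.936 / 432.454 = 0.1201.

12.01 mass %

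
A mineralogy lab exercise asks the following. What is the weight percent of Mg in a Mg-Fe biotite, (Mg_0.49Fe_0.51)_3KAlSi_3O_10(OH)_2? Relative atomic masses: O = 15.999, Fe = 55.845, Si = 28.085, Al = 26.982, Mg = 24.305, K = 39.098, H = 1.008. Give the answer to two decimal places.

Molar mass of (Mg_0.49Fe_0.51)_3KAlSi_3O_10(OH)_2: 1.47·24.305 + 1.53·55.845 + 1·39.098 + 1·26.982 + 3·28.085 + 12·15.999 + 2·1.008 = 465.510 g/mol.
Mass of Mg per formula unit: 1.47 × 24.305 = 35.728 g.
Weight fraction Mg = 35.728 / 465.510 = 0.0768.

7.68 mass %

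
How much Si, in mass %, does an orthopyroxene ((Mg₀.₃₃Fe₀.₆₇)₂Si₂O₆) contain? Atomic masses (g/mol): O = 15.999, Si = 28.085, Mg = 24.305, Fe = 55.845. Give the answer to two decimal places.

M((Mg₀.₃₃Fe₀.₆₇)₂Si₂O₆) = 243.038 g/mol.
Si contributes 2 × 28.085 = 56.170 g per mole.
56.170/243.038 = 0.2311 → 23.11%.

23.11 mass %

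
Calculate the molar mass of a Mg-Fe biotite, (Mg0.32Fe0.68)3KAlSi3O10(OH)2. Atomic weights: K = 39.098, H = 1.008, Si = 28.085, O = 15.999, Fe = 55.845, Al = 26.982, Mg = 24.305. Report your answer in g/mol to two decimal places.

M = 0.96×24.305 + 2.04×55.845 + 1×39.098 + 1×26.982 + 3×28.085 + 12×15.999 + 2×1.008

481.60 g/mol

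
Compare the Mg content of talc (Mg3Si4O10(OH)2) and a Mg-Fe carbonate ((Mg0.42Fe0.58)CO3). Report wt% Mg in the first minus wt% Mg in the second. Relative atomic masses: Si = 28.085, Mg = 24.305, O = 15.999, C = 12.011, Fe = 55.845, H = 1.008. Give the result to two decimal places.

9.28 percentage points

M(Mg3Si4O10(OH)2) = 379.259 g/mol, so wt% Mg = 72.915/379.259 × 100 = 19.23%.
M((Mg0.42Fe0.58)CO3) = 102.606 g/mol, so wt% Mg = 10.208/102.606 × 100 = 9.95%.
19.23 − 9.95 = 9.28 pp.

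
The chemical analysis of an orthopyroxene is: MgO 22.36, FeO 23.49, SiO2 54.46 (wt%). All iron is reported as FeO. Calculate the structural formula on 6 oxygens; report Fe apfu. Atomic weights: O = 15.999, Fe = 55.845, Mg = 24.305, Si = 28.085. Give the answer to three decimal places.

0.728 Fe apfu

MgO: 22.36/40.304 = 0.55478 mol → 0.55478 mol Mg, 0.55478 mol O.
FeO: 23.49/71.844 = 0.32696 mol → 0.32696 mol Fe, 0.32696 mol O.
SiO2: 54.46/60.083 = 0.90641 mol → 0.90641 mol Si, 1.81282 mol O.
Total oxygen = 2.69456 mol. Normalization factor = 6/2.69456 = 2.22671.
Fe per 6 O = 0.32696 × 2.22671 = 0.728.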